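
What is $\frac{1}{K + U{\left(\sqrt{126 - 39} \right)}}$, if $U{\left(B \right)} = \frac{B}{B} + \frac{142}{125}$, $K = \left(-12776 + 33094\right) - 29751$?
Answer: $- \frac{125}{1178858} \approx -0.00010603$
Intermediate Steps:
$K = -9433$ ($K = 20318 - 29751 = -9433$)
$U{\left(B \right)} = \frac{267}{125}$ ($U{\left(B \right)} = 1 + 142 \cdot \frac{1}{125} = 1 + \frac{142}{125} = \frac{267}{125}$)
$\frac{1}{K + U{\left(\sqrt{126 - 39} \right)}} = \frac{1}{-9433 + \frac{267}{125}} = \frac{1}{- \frac{1178858}{125}} = - \frac{125}{1178858}$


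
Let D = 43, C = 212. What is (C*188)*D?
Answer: 1713808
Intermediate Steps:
(C*188)*D = (212*188)*43 = 39856*43 = 1713808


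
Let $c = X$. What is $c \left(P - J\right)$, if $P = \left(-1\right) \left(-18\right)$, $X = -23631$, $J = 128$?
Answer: $2599410$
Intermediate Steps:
$c = -23631$
$P = 18$
$c \left(P - J\right) = - 23631 \left(18 - 128\right) = \left(-23631\right) \left(-110\right) = 2599410$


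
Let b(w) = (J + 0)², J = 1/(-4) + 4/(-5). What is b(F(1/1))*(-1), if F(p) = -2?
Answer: -441/400 ≈ -1.1025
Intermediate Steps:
J = -21/20 (J = 1*(-¼) + 4*(-⅕) = -¼ - ⅘ = -21/20 ≈ -1.0500)
b(w) = 441/400 (b(w) = (-21/20 + 0)² = (-21/20)² = 441/400)
b(F(1/1))*(-1) = (441/400)*(-1) = -441/400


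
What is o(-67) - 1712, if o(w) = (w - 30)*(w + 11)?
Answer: 3720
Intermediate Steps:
o(w) = (-30 + w)*(11 + w)
o(-67) - 1712 = (-330 + (-67)**2 - 19*(-67)) - 1712 = (-330 + 4489 + 1273) - 1712 = 5432 - 1712 = 3720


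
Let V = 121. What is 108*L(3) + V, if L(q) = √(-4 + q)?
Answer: 121 + 108*I ≈ 121.0 + 108.0*I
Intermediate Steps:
108*L(3) + V = 108*√(-4 + 3) + 121 = 108*√(-1) + 121 = 108*I + 121 = 121 + 108*I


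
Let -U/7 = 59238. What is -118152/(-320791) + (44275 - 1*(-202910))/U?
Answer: -1122263189/4926708178 ≈ -0.22779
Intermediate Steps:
U = -414666 (U = -7*59238 = -414666)
-118152/(-320791) + (44275 - 1*(-202910))/U = -118152/(-320791) + (44275 - 1*(-202910))/(-414666) = -118152*(-1/320791) + (44275 + 202910)*(-1/414666) = 118152/320791 + 247185*(-1/414666) = 118152/320791 - 9155/15358 = -1122263189/4926708178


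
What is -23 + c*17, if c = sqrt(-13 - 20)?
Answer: -23 + 17*I*sqrt(33) ≈ -23.0 + 97.658*I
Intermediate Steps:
c = I*sqrt(33) (c = sqrt(-33) = I*sqrt(33) ≈ 5.7446*I)
-23 + c*17 = -23 + (I*sqrt(33))*17 = -23 + 17*I*sqrt(33)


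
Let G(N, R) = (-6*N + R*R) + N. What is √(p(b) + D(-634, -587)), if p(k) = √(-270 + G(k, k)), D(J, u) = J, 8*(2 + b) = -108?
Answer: √(-2536 + 2*√191)/2 ≈ 25.042*I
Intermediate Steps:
G(N, R) = R² - 5*N (G(N, R) = (-6*N + R²) + N = (R² - 6*N) + N = R² - 5*N)
b = -31/2 (b = -2 + (⅛)*(-108) = -2 - 27/2 = -31/2 ≈ -15.500)
p(k) = √(-270 + k² - 5*k) (p(k) = √(-270 + (k² - 5*k)) = √(-270 + k² - 5*k))
√(p(b) + D(-634, -587)) = √(√(-270 + (-31/2)² - 5*(-31/2)) - 634) = √(√(-270 + 961/4 + 155/2) - 634) = √(√(191/4) - 634) = √(√191/2 - 634) = √(-634 + √191/2)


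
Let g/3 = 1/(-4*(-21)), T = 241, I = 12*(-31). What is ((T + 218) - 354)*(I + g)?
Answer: -156225/4 ≈ -39056.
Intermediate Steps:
I = -372
g = 1/28 (g = 3/((-4*(-21))) = 3/84 = 3*(1/84) = 1/28 ≈ 0.035714)
((T + 218) - 354)*(I + g) = ((241 + 218) - 354)*(-372 + 1/28) = (459 - 354)*(-10415/28) = 105*(-10415/28) = -156225/4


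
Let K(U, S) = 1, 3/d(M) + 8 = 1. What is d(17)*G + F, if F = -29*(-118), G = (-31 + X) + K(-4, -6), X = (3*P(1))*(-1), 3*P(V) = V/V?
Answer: 24047/7 ≈ 3435.3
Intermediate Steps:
d(M) = -3/7 (d(M) = 3/(-8 + 1) = 3/(-7) = 3*(-1/7) = -3/7)
P(V) = 1/3 (P(V) = (V/V)/3 = (1/3)*1 = 1/3)
X = -1 (X = (3*(1/3))*(-1) = 1*(-1) = -1)
G = -31 (G = (-31 - 1) + 1 = -32 + 1 = -31)
F = 3422
d(17)*G + F = -3/7*(-31) + 3422 = 93/7 + 3422 = 24047/7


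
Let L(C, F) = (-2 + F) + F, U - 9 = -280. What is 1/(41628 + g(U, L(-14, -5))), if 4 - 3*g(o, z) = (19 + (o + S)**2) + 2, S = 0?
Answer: 1/17142 ≈ 5.8336e-5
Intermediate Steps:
U = -271 (U = 9 - 280 = -271)
L(C, F) = -2 + 2*F
g(o, z) = -17/3 - o**2/3 (g(o, z) = 4/3 - ((19 + (o + 0)**2) + 2)/3 = 4/3 - ((19 + o**2) + 2)/3 = 4/3 - (21 + o**2)/3 = 4/3 + (-7 - o**2/3) = -17/3 - o**2/3)
1/(41628 + g(U, L(-14, -5))) = 1/(41628 + (-17/3 - 1/3*(-271)**2)) = 1/(41628 + (-17/3 - 1/3*73441)) = 1/(41628 + (-17/3 - 73441/3)) = 1/(41628 - 24486) = 1/17142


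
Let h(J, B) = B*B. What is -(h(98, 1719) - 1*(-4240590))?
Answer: -7195551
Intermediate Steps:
h(J, B) = B²
-(h(98, 1719) - 1*(-4240590)) = -(1719² - 1*(-4240590)) = -(2954961 + 4240590) = -1*7195551 = -7195551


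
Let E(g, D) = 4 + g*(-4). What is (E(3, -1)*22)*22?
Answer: -3872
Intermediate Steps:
E(g, D) = 4 - 4*g
(E(3, -1)*22)*22 = ((4 - 4*3)*22)*22 = ((4 - 12)*22)*22 = -8*22*22 = -176*22 = -3872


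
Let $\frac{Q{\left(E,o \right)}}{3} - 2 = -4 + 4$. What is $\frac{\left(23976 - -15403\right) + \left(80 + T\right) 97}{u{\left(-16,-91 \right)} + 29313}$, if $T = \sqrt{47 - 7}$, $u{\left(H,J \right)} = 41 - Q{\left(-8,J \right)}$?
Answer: $\frac{47139}{29348} + \frac{97 \sqrt{10}}{14674} \approx 1.6271$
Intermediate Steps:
$Q{\left(E,o \right)} = 6$ ($Q{\left(E,o \right)} = 6 + 3 \left(-4 + 4\right) = 6 + 3 \cdot 0 = 6 + 0 = 6$)
$u{\left(H,J \right)} = 35$ ($u{\left(H,J \right)} = 41 - 6 = 35$)
$T = 2 \sqrt{10}$ ($T = \sqrt{40} = 2 \sqrt{10} \approx 6.3246$)
$\frac{\left(23976 - -15403\right) + \left(80 + T\right) 97}{u{\left(-16,-91 \right)} + 29313} = \frac{\left(23976 - -15403\right) + \left(80 + 2 \sqrt{10}\right) 97}{35 + 29313} = \frac{\left(23976 + 15403\right) + \left(7760 + 194 \sqrt{10}\right)}{29348} = \left(39379 + \left(7760 + 194 \sqrt{10}\right)\right) \frac{1}{29348} = \left(47139 + 194 \sqrt{10}\right) \frac{1}{29348} = \frac{47139}{29348} + \frac{97 \sqrt{10}}{14674}$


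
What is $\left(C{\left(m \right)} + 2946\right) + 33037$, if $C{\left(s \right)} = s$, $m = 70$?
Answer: $36053$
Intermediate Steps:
$\left(C{\left(m \right)} + 2946\right) + 33037 = \left(70 + 2946\right) + 33037 = 3016 + 33037 = 36053$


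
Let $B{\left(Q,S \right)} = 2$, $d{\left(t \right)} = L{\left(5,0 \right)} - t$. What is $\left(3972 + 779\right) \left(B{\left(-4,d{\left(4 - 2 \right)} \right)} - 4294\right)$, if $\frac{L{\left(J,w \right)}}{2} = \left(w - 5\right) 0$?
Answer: $-20391292$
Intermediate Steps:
$L{\left(J,w \right)} = 0$ ($L{\left(J,w \right)} = 2 \left(w - 5\right) 0 = 2 \left(-5 + w\right) 0 = 2 \cdot 0 = 0$)
$d{\left(t \right)} = - t$ ($d{\left(t \right)} = 0 - t = - t$)
$\left(3972 + 779\right) \left(B{\left(-4,d{\left(4 - 2 \right)} \right)} - 4294\right) = \left(3972 + 779\right) \left(2 - 4294\right) = 4751 \left(-4292\right) = -20391292$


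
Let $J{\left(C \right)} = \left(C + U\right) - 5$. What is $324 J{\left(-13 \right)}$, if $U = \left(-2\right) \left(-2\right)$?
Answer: $-4536$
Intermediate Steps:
$U = 4$
$J{\left(C \right)} = -1 + C$ ($J{\left(C \right)} = \left(C + 4\right) - 5 = \left(4 + C\right) - 5 = -1 + C$)
$324 J{\left(-13 \right)} = 324 \left(-1 - 13\right) = 324 \left(-14\right) = -4536$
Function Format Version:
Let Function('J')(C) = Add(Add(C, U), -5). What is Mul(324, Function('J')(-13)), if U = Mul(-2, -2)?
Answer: -4536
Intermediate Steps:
U = 4
Function('J')(C) = Add(-1, C) (Function('J')(C) = Add(Add(C, 4), -5) = Add(Add(4, C), -5) = Add(-1, C))
Mul(324, Function('J')(-13)) = Mul(324, Add(-1, -13)) = Mul(324, -14) = -4536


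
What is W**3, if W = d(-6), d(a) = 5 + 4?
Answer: 729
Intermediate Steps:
d(a) = 9
W = 9
W**3 = 9**3 = 729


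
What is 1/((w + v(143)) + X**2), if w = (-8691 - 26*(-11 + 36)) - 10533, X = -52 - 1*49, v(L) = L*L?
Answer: 1/10776 ≈ 9.2799e-5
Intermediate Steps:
v(L) = L**2
X = -101 (X = -52 - 49 = -101)
w = -19874 (w = (-8691 - 26*25) - 10533 = (-8691 - 650) - 10533 = -9341 - 10533 = -19874)
1/((w + v(143)) + X**2) = 1/((-19874 + 143**2) + (-101)**2) = 1/((-19874 + 20449) + 10201) = 1/(575 + 10201) = 1/10776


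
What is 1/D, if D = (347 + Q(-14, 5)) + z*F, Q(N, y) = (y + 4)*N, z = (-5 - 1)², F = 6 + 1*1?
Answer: 1/473 ≈ 0.0021142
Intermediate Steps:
F = 7 (F = 6 + 1 = 7)
z = 36 (z = (-6)² = 36)
Q(N, y) = N*(4 + y) (Q(N, y) = (4 + y)*N = N*(4 + y))
D = 473 (D = (347 - 14*(4 + 5)) + 36*7 = (347 - 14*9) + 252 = (347 - 126) + 252 = 221 + 252 = 473)
1/D = 1/473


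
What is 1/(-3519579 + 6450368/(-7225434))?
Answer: -3612717/12715246111327 ≈ -2.8412e-7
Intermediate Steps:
1/(-3519579 + 6450368/(-7225434)) = 1/(-3519579 + 6450368*(-1/7225434)) = 1/(-3519579 - 3225184/3612717) = 1/(-12715246111327/3612717) = -3612717/12715246111327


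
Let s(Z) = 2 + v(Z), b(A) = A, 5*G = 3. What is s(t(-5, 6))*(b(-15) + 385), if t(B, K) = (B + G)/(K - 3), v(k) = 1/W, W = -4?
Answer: 1295/2 ≈ 647.50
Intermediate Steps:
G = ⅗ (G = (⅕)*3 = ⅗ ≈ 0.60000)
v(k) = -¼ (v(k) = 1/(-4) = -¼)
t(B, K) = (⅗ + B)/(-3 + K) (t(B, K) = (B + ⅗)/(K - 3) = (⅗ + B)/(-3 + K))
s(Z) = 7/4 (s(Z) = 2 - ¼ = 7/4)
s(t(-5, 6))*(b(-15) + 385) = 7*(-15 + 385)/4 = (7/4)*370 = 1295/2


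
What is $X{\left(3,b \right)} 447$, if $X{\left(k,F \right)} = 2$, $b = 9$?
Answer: $894$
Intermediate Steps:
$X{\left(3,b \right)} 447 = 2 \cdot 447 = 894$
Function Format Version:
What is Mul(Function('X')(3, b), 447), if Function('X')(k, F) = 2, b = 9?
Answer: 894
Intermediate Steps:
Mul(Function('X')(3, b), 447) = Mul(2, 447) = 894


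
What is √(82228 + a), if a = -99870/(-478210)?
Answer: 5*√7521736732147/47821 ≈ 286.75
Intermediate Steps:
a = 9987/47821 (a = -99870*(-1/478210) = 9987/47821 ≈ 0.20884)
√(82228 + a) = √(82228 + 9987/47821) = √(3932235175/47821) = 5*√7521736732147/47821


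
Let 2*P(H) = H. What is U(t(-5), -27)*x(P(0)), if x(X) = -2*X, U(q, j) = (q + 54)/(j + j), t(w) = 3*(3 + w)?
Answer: 0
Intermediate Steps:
t(w) = 9 + 3*w
U(q, j) = (54 + q)/(2*j) (U(q, j) = (54 + q)/((2*j)) = (54 + q)*(1/(2*j)) = (54 + q)/(2*j))
P(H) = H/2
U(t(-5), -27)*x(P(0)) = ((1/2)*(54 + (9 + 3*(-5)))/(-27))*(-0) = ((1/2)*(-1/27)*(54 + (9 - 15)))*(-2*0) = ((1/2)*(-1/27)*(54 - 6))*0 = ((1/2)*(-1/27)*48)*0 = -8/9*0 = 0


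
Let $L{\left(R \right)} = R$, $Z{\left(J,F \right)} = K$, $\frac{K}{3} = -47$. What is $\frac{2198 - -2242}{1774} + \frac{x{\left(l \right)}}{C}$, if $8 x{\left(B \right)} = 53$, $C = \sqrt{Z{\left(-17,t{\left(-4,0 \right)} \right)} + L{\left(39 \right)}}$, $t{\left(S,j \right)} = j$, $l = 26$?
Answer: $\frac{2220}{887} - \frac{53 i \sqrt{102}}{816} \approx 2.5028 - 0.65597 i$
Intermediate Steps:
$K = -141$ ($K = 3 \left(-47\right) = -141$)
$Z{\left(J,F \right)} = -141$
$C = i \sqrt{102}$ ($C = \sqrt{-141 + 39} = \sqrt{-102} = i \sqrt{102} \approx 10.1 i$)
$x{\left(B \right)} = \frac{53}{8}$ ($x{\left(B \right)} = \frac{1}{8} \cdot 53 = \frac{53}{8}$)
$\frac{2198 - -2242}{1774} + \frac{x{\left(l \right)}}{C} = \frac{2198 - -2242}{1774} + \frac{53}{8 i \sqrt{102}} = \left(2198 + 2242\right) \frac{1}{1774} + \frac{53 \left(- \frac{i \sqrt{102}}{102}\right)}{8} = 4440 \cdot \frac{1}{1774} - \frac{53 i \sqrt{102}}{816} = \frac{2220}{887} - \frac{53 i \sqrt{102}}{816}$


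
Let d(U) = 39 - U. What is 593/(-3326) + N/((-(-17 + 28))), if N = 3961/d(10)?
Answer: -13363453/1060994 ≈ -12.595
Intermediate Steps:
N = 3961/29 (N = 3961/(39 - 1*10) = 3961/(39 - 10) = 3961/29 ≈ 136.59)
593/(-3326) + N/((-(-17 + 28))) = 593/(-3326) + 3961/(29*((-(-17 + 28)))) = 593*(-1/3326) + 3961/(29*((-1*11))) = -593/3326 + (3961/29)/(-11) = -593/3326 + (3961/29)*(-1/11) = -593/3326 - 3961/319 = -13363453/1060994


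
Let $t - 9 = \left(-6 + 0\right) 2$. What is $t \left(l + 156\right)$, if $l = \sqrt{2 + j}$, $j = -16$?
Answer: $-468 - 3 i \sqrt{14} \approx -468.0 - 11.225 i$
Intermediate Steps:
$l = i \sqrt{14}$ ($l = \sqrt{2 - 16} = \sqrt{-14} = i \sqrt{14} \approx 3.7417 i$)
$t = -3$ ($t = 9 + \left(-6 + 0\right) 2 = 9 - 12 = -3$)
$t \left(l + 156\right) = - 3 \left(i \sqrt{14} + 156\right) = - 3 \left(156 + i \sqrt{14}\right) = -468 - 3 i \sqrt{14}$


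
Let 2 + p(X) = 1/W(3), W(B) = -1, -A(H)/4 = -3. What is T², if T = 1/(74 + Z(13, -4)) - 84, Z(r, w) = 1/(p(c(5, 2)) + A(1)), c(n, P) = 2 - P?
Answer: 3138128361/444889 ≈ 7053.7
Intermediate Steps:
A(H) = 12 (A(H) = -4*(-3) = 12)
p(X) = -3 (p(X) = -2 + 1/(-1) = -2 - 1 = -3)
Z(r, w) = ⅑ (Z(r, w) = 1/(-3 + 12) = 1/9 = ⅑)
T = -56019/667 (T = 1/(74 + ⅑) - 84 = 1/(667/9) - 84 = 9/667 - 84 = -56019/667 ≈ -83.986)
T² = (-56019/667)² = 3138128361/444889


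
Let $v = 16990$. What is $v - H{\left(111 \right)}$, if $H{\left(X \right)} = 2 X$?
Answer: $16768$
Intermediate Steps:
$v - H{\left(111 \right)} = 16990 - 2 \cdot 111 = 16990 - 222 = 16768$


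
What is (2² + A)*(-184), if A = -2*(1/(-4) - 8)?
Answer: -3772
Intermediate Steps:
A = 33/2 (A = -2*(-¼ - 8) = -2*(-33/4) = 33/2 ≈ 16.500)
(2² + A)*(-184) = (2² + 33/2)*(-184) = (4 + 33/2)*(-184) = (41/2)*(-184) = -3772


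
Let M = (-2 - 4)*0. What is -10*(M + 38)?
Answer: -380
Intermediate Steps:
M = 0 (M = -6*0 = 0)
-10*(M + 38) = -10*(0 + 38) = -10*38 = -380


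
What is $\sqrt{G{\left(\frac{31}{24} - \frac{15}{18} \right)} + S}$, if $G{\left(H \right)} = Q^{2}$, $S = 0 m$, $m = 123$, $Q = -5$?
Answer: $5$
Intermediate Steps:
$S = 0$ ($S = 0 \cdot 123 = 0$)
$G{\left(H \right)} = 25$ ($G{\left(H \right)} = \left(-5\right)^{2} = 25$)
$\sqrt{G{\left(\frac{31}{24} - \frac{15}{18} \right)} + S} = \sqrt{25 + 0} = \sqrt{25} = 5$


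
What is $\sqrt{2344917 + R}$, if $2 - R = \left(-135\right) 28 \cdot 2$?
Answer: $\sqrt{2352479} \approx 1533.8$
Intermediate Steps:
$R = 7562$ ($R = 2 - \left(-135\right) 28 \cdot 2 = 2 - \left(-3780\right) 2 = 2 - -7560 = 2 + 7560 = 7562$)
$\sqrt{2344917 + R} = \sqrt{2344917 + 7562} = \sqrt{2352479}$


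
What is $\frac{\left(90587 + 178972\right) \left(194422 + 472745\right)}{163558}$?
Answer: $\frac{179840869353}{163558} \approx 1.0996 \cdot 10^{6}$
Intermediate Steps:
$\frac{\left(90587 + 178972\right) \left(194422 + 472745\right)}{163558} = 269559 \cdot 667167 \cdot \frac{1}{163558} = 179840869353 \cdot \frac{1}{163558} = \frac{179840869353}{163558}$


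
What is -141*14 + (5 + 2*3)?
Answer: -1963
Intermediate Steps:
-141*14 + (5 + 2*3) = -1974 + (5 + 6) = -1974 + 11 = -1963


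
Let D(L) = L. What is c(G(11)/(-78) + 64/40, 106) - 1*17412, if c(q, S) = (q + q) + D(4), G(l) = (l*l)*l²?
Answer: -3467141/195 ≈ -17780.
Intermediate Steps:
G(l) = l⁴ (G(l) = l²*l² = l⁴)
c(q, S) = 4 + 2*q (c(q, S) = (q + q) + 4 = 2*q + 4 = 4 + 2*q)
c(G(11)/(-78) + 64/40, 106) - 1*17412 = (4 + 2*(11⁴/(-78) + 64/40)) - 1*17412 = (4 + 2*(14641*(-1/78) + 64*(1/40))) - 17412 = (4 + 2*(-14641/78 + 8/5)) - 17412 = (4 + 2*(-72581/390)) - 17412 = (4 - 72581/195) - 17412 = -71801/195 - 17412 = -3467141/195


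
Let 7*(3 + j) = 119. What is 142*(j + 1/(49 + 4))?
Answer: 105506/53 ≈ 1990.7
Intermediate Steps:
j = 14 (j = -3 + (⅐)*119 = -3 + 17 = 14)
142*(j + 1/(49 + 4)) = 142*(14 + 1/(49 + 4)) = 142*(14 + 1/53) = 142*(743/53) = 105506/53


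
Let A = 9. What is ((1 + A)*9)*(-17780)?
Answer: -1600200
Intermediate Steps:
((1 + A)*9)*(-17780) = ((1 + 9)*9)*(-17780) = (10*9)*(-17780) = 90*(-17780) = -1600200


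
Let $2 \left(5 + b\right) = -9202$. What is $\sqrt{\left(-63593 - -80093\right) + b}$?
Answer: $\sqrt{11894} \approx 109.06$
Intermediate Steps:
$b = -4606$ ($b = -5 + \frac{1}{2} \left(-9202\right) = -5 - 4601 = -4606$)
$\sqrt{\left(-63593 - -80093\right) + b} = \sqrt{\left(-63593 - -80093\right) - 4606} = \sqrt{\left(-63593 + 80093\right) - 4606} = \sqrt{16500 - 4606} = \sqrt{11894}$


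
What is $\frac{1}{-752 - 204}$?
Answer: $- \frac{1}{956} \approx -0.001046$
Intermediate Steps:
$\frac{1}{-752 - 204} = \frac{1}{-956} = - \frac{1}{956}$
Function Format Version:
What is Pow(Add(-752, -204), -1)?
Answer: Rational(-1, 956) ≈ -0.0010460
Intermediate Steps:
Pow(Add(-752, -204), -1) = Pow(-956, -1) = Rational(-1, 956)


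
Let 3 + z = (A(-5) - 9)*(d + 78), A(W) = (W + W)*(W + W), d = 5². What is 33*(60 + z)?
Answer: 311190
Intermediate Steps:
d = 25
A(W) = 4*W² (A(W) = (2*W)*(2*W) = 4*W²)
z = 9370 (z = -3 + (4*(-5)² - 9)*(25 + 78) = -3 + (4*25 - 9)*103 = -3 + (100 - 9)*103 = -3 + 91*103 = -3 + 9373 = 9370)
33*(60 + z) = 33*(60 + 9370) = 33*9430 = 311190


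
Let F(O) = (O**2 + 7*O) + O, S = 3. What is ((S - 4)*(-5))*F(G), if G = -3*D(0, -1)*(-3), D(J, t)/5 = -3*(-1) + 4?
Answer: 508725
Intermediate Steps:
D(J, t) = 35 (D(J, t) = 5*(-3*(-1) + 4) = 5*(3 + 4) = 5*7 = 35)
G = 315 (G = -3*35*(-3) = -105*(-3) = 315)
F(O) = O**2 + 8*O
((S - 4)*(-5))*F(G) = ((3 - 4)*(-5))*(315*(8 + 315)) = (-1*(-5))*(315*323) = 5*101745 = 508725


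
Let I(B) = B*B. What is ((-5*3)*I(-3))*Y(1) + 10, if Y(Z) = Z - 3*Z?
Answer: 280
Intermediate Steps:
I(B) = B²
Y(Z) = -2*Z
((-5*3)*I(-3))*Y(1) + 10 = (-5*3*(-3)²)*(-2*1) + 10 = -15*9*(-2) + 10 = -135*(-2) + 10 = 270 + 10 = 280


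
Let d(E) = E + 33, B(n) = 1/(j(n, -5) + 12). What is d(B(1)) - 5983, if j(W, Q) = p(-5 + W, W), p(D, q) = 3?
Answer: -89249/15 ≈ -5949.9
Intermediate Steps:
j(W, Q) = 3
B(n) = 1/15 (B(n) = 1/(3 + 12) = 1/15)
d(E) = 33 + E
d(B(1)) - 5983 = (33 + 1/15) - 5983 = 496/15 - 5983 = -89249/15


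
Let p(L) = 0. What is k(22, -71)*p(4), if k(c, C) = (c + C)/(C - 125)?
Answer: 0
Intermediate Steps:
k(c, C) = (C + c)/(-125 + C)
k(22, -71)*p(4) = ((-71 + 22)/(-125 - 71))*0 = (-49/(-196))*0 = -1/196*(-49)*0 = (¼)*0 = 0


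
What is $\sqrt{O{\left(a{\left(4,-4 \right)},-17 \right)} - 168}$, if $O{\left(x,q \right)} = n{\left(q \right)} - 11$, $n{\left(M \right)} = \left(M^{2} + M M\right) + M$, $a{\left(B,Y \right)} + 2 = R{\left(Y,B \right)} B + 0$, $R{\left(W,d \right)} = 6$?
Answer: $\sqrt{382} \approx 19.545$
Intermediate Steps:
$a{\left(B,Y \right)} = -2 + 6 B$ ($a{\left(B,Y \right)} = -2 + \left(6 B + 0\right) = -2 + 6 B$)
$n{\left(M \right)} = M + 2 M^{2}$ ($n{\left(M \right)} = \left(M^{2} + M^{2}\right) + M = 2 M^{2} + M = M + 2 M^{2}$)
$O{\left(x,q \right)} = -11 + q \left(1 + 2 q\right)$ ($O{\left(x,q \right)} = q \left(1 + 2 q\right) - 11 = -11 + q \left(1 + 2 q\right)$)
$\sqrt{O{\left(a{\left(4,-4 \right)},-17 \right)} - 168} = \sqrt{\left(-11 - 17 \left(1 + 2 \left(-17\right)\right)\right) - 168} = \sqrt{\left(-11 - 17 \left(1 - 34\right)\right) - 168} = \sqrt{\left(-11 - -561\right) - 168} = \sqrt{\left(-11 + 561\right) - 168} = \sqrt{550 - 168} = \sqrt{382}$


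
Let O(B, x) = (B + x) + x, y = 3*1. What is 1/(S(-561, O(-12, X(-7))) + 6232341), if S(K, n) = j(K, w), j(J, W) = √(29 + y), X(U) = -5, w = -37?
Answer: 6232341/38842074340249 - 4*√2/38842074340249 ≈ 1.6045e-7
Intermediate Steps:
y = 3
j(J, W) = 4*√2 (j(J, W) = √(29 + 3) = √32 = 4*√2)
O(B, x) = B + 2*x
S(K, n) = 4*√2
1/(S(-561, O(-12, X(-7))) + 6232341) = 1/(4*√2 + 6232341) = 1/(6232341 + 4*√2)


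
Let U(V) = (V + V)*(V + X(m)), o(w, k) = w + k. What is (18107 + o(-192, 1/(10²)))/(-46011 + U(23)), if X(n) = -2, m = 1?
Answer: -597167/1501500 ≈ -0.39771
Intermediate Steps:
o(w, k) = k + w
U(V) = 2*V*(-2 + V) (U(V) = (V + V)*(V - 2) = (2*V)*(-2 + V) = 2*V*(-2 + V))
(18107 + o(-192, 1/(10²)))/(-46011 + U(23)) = (18107 + (1/(10²) - 192))/(-46011 + 2*23*(-2 + 23)) = (18107 + (1/100 - 192))/(-46011 + 2*23*21) = (18107 + (1/100 - 192))/(-46011 + 966) = (18107 - 19199/100)/(-45045) = (1791501/100)*(-1/45045) = -597167/1501500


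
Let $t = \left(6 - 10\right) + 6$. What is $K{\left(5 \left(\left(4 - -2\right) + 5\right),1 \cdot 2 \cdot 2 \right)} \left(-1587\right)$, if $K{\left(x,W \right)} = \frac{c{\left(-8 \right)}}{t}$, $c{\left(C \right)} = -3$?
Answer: $\frac{4761}{2} \approx 2380.5$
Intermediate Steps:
$t = 2$ ($t = -4 + 6 = 2$)
$K{\left(x,W \right)} = - \frac{3}{2}$
$K{\left(5 \left(\left(4 - -2\right) + 5\right),1 \cdot 2 \cdot 2 \right)} \left(-1587\right) = \left(- \frac{3}{2}\right) \left(-1587\right) = \frac{4761}{2}$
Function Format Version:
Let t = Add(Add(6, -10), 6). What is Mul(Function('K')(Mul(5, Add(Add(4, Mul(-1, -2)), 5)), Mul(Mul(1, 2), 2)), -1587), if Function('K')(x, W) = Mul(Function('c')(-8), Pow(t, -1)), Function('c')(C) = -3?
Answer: Rational(4761, 2) ≈ 2380.5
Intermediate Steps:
t = 2 (t = Add(-4, 6) = 2)
Function('K')(x, W) = Rational(-3, 2) (Function('K')(x, W) = Mul(-3, Pow(2, -1)) = Mul(-3, Rational(1, 2)) = Rational(-3, 2))
Mul(Function('K')(Mul(5, Add(Add(4, Mul(-1, -2)), 5)), Mul(Mul(1, 2), 2)), -1587) = Mul(Rational(-3, 2), -1587) = Rational(4761, 2)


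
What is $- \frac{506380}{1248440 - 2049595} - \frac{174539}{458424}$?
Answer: $\frac{18460790515}{73453735944} \approx 0.25133$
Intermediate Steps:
$- \frac{506380}{1248440 - 2049595} - \frac{174539}{458424} = - \frac{506380}{-801155} - \frac{174539}{458424} = \left(-506380\right) \left(- \frac{1}{801155}\right) - \frac{174539}{458424} = \frac{101276}{160231} - \frac{174539}{458424} = \frac{18460790515}{73453735944}$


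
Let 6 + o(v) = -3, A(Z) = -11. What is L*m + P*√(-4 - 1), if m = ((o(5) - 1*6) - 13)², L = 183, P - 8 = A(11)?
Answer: 143472 - 3*I*√5 ≈ 1.4347e+5 - 6.7082*I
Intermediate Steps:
P = -3 (P = 8 - 11 = -3)
o(v) = -9 (o(v) = -6 - 3 = -9)
m = 784 (m = ((-9 - 1*6) - 13)² = ((-9 - 6) - 13)² = (-15 - 13)² = (-28)² = 784)
L*m + P*√(-4 - 1) = 183*784 - 3*√(-4 - 1) = 143472 - 3*I*√5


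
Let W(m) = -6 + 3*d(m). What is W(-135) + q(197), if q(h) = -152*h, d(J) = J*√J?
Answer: -29950 - 1215*I*√15 ≈ -29950.0 - 4705.7*I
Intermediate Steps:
d(J) = J^(3/2)
q(h) = -152*h
W(m) = -6 + 3*m^(3/2)
W(-135) + q(197) = (-6 + 3*(-135)^(3/2)) - 152*197 = (-6 + 3*(-405*I*√15)) - 29944 = (-6 - 1215*I*√15) - 29944 = -29950 - 1215*I*√15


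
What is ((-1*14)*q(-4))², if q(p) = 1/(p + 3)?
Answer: 196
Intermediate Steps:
q(p) = 1/(3 + p)
((-1*14)*q(-4))² = ((-1*14)/(3 - 4))² = (-14/(-1))² = (-14*(-1))² = 14² = 196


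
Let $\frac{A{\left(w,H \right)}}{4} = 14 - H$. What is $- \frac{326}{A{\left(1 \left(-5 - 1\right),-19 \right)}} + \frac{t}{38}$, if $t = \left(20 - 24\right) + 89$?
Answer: $- \frac{146}{627} \approx -0.23285$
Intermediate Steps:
$t = 85$ ($t = -4 + 89 = 85$)
$A{\left(w,H \right)} = 56 - 4 H$ ($A{\left(w,H \right)} = 4 \left(14 - H\right) = 56 - 4 H$)
$- \frac{326}{A{\left(1 \left(-5 - 1\right),-19 \right)}} + \frac{t}{38} = - \frac{326}{56 - -76} + \frac{85}{38} = - \frac{326}{56 + 76} + 85 \cdot \frac{1}{38} = - \frac{326}{132} + \frac{85}{38} = \left(-326\right) \frac{1}{132} + \frac{85}{38} = - \frac{163}{66} + \frac{85}{38} = - \frac{146}{627}$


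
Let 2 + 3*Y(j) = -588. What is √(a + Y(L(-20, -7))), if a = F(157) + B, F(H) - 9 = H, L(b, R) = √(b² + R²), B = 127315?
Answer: √1145559/3 ≈ 356.77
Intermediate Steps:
L(b, R) = √(R² + b²)
F(H) = 9 + H
a = 127481 (a = (9 + 157) + 127315 = 166 + 127315 = 127481)
Y(j) = -590/3 (Y(j) = -⅔ + (⅓)*(-588) = -⅔ - 196 = -590/3)
√(a + Y(L(-20, -7))) = √(127481 - 590/3) = √(381853/3) = √1145559/3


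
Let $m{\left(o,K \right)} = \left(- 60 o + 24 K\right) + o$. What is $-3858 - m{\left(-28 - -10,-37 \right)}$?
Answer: $-4032$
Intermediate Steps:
$m{\left(o,K \right)} = - 59 o + 24 K$
$-3858 - m{\left(-28 - -10,-37 \right)} = -3858 - \left(- 59 \left(-28 - -10\right) + 24 \left(-37\right)\right) = -3858 - \left(- 59 \left(-28 + 10\right) - 888\right) = -3858 - \left(\left(-59\right) \left(-18\right) - 888\right) = -3858 - \left(1062 - 888\right) = -3858 - 174 = -4032$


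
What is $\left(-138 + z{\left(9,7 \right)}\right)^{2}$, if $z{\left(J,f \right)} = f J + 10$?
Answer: $4225$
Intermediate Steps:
$z{\left(J,f \right)} = 10 + J f$ ($z{\left(J,f \right)} = J f + 10 = 10 + J f$)
$\left(-138 + z{\left(9,7 \right)}\right)^{2} = \left(-138 + \left(10 + 9 \cdot 7\right)\right)^{2} = \left(-138 + \left(10 + 63\right)\right)^{2} = \left(-138 + 73\right)^{2} = \left(-65\right)^{2} = 4225$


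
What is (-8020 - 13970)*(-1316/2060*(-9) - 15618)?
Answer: 35361278982/103 ≈ 3.4331e+8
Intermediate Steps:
(-8020 - 13970)*(-1316/2060*(-9) - 15618) = -21990*(-1316*1/2060*(-9) - 15618) = -21990*(-329/515*(-9) - 15618) = -21990*(2961/515 - 15618) = -21990*(-8040309/515) = 35361278982/103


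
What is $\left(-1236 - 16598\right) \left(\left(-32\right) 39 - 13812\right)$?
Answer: $268580040$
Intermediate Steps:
$\left(-1236 - 16598\right) \left(\left(-32\right) 39 - 13812\right) = - 17834 \left(-1248 - 13812\right) = \left(-17834\right) \left(-15060\right) = 268580040$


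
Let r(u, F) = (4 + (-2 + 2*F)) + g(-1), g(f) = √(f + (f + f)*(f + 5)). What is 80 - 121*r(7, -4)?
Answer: 806 - 363*I ≈ 806.0 - 363.0*I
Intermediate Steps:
g(f) = √(f + 2*f*(5 + f)) (g(f) = √(f + (2*f)*(5 + f)) = √(f + 2*f*(5 + f)))
r(u, F) = 2 + 2*F + 3*I (r(u, F) = (4 + (-2 + 2*F)) + √(-(11 + 2*(-1))) = (2 + 2*F) + √(-(11 - 2)) = (2 + 2*F) + √(-1*9) = (2 + 2*F) + √(-9) = (2 + 2*F) + 3*I = 2 + 2*F + 3*I)
80 - 121*r(7, -4) = 80 - 121*(2 + 2*(-4) + 3*I) = 80 - 121*(2 - 8 + 3*I) = 80 - 121*(-6 + 3*I) = 80 + (726 - 363*I) = 806 - 363*I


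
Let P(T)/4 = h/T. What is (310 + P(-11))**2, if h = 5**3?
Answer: 8468100/121 ≈ 69984.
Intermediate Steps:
h = 125
P(T) = 500/T (P(T) = 4*(125/T) = 500/T)
(310 + P(-11))**2 = (310 + 500/(-11))**2 = (310 + 500*(-1/11))**2 = (310 - 500/11)**2 = (2910/11)**2 = 8468100/121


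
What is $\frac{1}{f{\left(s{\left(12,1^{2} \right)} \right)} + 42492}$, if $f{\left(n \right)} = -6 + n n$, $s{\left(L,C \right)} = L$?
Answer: $\frac{1}{42630} \approx 2.3458 \cdot 10^{-5}$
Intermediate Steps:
$f{\left(n \right)} = -6 + n^{2}$
$\frac{1}{f{\left(s{\left(12,1^{2} \right)} \right)} + 42492} = \frac{1}{\left(-6 + 12^{2}\right) + 42492} = \frac{1}{\left(-6 + 144\right) + 42492} = \frac{1}{138 + 42492} = \frac{1}{42630}$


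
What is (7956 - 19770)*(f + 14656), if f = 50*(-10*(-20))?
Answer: -291285984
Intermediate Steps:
f = 10000 (f = 50*200 = 10000)
(7956 - 19770)*(f + 14656) = (7956 - 19770)*(10000 + 14656) = -11814*24656 = -291285984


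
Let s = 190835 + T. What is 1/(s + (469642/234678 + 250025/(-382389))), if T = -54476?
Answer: 4985460319/679819100892287 ≈ 7.3335e-6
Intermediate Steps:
s = 136359 (s = 190835 - 54476 = 136359)
1/(s + (469642/234678 + 250025/(-382389))) = 1/(136359 + (469642/234678 + 250025/(-382389))) = 1/(136359 + (469642*(1/234678) + 250025*(-1/382389))) = 1/(136359 + (234821/117339 - 250025/382389)) = 1/(136359 + 6717253766/4985460319) = 1/(679819100892287/4985460319) = 4985460319/679819100892287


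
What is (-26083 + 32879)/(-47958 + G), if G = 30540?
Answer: -3398/8709 ≈ -0.39017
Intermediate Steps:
(-26083 + 32879)/(-47958 + G) = (-26083 + 32879)/(-47958 + 30540) = 6796/(-17418) = 6796*(-1/17418) = -3398/8709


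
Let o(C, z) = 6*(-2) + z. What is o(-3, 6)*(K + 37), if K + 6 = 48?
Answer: -474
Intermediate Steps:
o(C, z) = -12 + z
K = 42 (K = -6 + 48 = 42)
o(-3, 6)*(K + 37) = (-12 + 6)*(42 + 37) = -6*79 = -474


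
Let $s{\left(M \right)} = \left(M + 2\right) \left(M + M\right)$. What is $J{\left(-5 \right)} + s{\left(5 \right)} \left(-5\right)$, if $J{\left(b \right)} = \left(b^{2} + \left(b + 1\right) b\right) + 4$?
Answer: $-301$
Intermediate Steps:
$J{\left(b \right)} = 4 + b^{2} + b \left(1 + b\right)$ ($J{\left(b \right)} = \left(b^{2} + \left(1 + b\right) b\right) + 4 = \left(b^{2} + b \left(1 + b\right)\right) + 4 = 4 + b^{2} + b \left(1 + b\right)$)
$s{\left(M \right)} = 2 M \left(2 + M\right)$ ($s{\left(M \right)} = \left(2 + M\right) 2 M = 2 M \left(2 + M\right)$)
$J{\left(-5 \right)} + s{\left(5 \right)} \left(-5\right) = \left(4 - 5 + 2 \left(-5\right)^{2}\right) + 2 \cdot 5 \left(2 + 5\right) \left(-5\right) = \left(4 - 5 + 2 \cdot 25\right) + 2 \cdot 5 \cdot 7 \left(-5\right) = \left(4 - 5 + 50\right) + 70 \left(-5\right) = 49 - 350 = -301$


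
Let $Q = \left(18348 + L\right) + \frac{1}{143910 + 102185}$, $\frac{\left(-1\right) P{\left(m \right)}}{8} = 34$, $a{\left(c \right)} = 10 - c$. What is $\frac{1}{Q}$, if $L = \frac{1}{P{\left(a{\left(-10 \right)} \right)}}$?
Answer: $\frac{66937840}{1228175242497} \approx 5.4502 \cdot 10^{-5}$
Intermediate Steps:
$P{\left(m \right)} = -272$ ($P{\left(m \right)} = \left(-8\right) 34 = -272$)
$L = - \frac{1}{272}$ ($L = \frac{1}{-272} = - \frac{1}{272} \approx -0.0036765$)
$Q = \frac{1228175242497}{66937840}$ ($Q = \left(18348 - \frac{1}{272}\right) + \frac{1}{143910 + 102185} = \frac{4990655}{272} + \frac{1}{246095} = \frac{1228175242497}{66937840} \approx 18348.0$)
$\frac{1}{Q} = \frac{1}{\frac{1228175242497}{66937840}} = \frac{66937840}{1228175242497}$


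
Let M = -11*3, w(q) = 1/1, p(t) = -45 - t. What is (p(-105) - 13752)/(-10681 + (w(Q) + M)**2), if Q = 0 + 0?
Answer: 4564/3219 ≈ 1.4178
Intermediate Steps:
Q = 0
w(q) = 1
M = -33
(p(-105) - 13752)/(-10681 + (w(Q) + M)**2) = ((-45 - 1*(-105)) - 13752)/(-10681 + (1 - 33)**2) = ((-45 + 105) - 13752)/(-10681 + (-32)**2) = (60 - 13752)/(-10681 + 1024) = -13692/(-9657) = -13692*(-1/9657) = 4564/3219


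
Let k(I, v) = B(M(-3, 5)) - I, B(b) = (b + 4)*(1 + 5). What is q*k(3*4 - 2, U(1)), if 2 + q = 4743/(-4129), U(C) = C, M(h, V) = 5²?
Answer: -2132164/4129 ≈ -516.39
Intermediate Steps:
M(h, V) = 25
B(b) = 24 + 6*b (B(b) = (4 + b)*6 = 24 + 6*b)
q = -13001/4129 (q = -2 + 4743/(-4129) = -2 + 4743*(-1/4129) = -2 - 4743/4129 = -13001/4129 ≈ -3.1487)
k(I, v) = 174 - I (k(I, v) = (24 + 6*25) - I = (24 + 150) - I = 174 - I)
q*k(3*4 - 2, U(1)) = -13001*(174 - (3*4 - 2))/4129 = -13001*(174 - (12 - 2))/4129 = -13001*(174 - 1*10)/4129 = -13001*(174 - 10)/4129 = -13001/4129*164 = -2132164/4129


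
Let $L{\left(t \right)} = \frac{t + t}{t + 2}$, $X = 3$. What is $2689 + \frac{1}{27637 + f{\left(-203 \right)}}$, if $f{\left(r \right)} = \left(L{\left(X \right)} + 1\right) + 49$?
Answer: $\frac{372267854}{138441} \approx 2689.0$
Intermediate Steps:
$L{\left(t \right)} = \frac{2 t}{2 + t}$
$f{\left(r \right)} = \frac{256}{5}$ ($f{\left(r \right)} = \left(2 \cdot 3 \frac{1}{2 + 3} + 1\right) + 49 = \left(2 \cdot 3 \cdot \frac{1}{5} + 1\right) + 49 = \left(\frac{6}{5} + 1\right) + 49 = \frac{11}{5} + 49 = \frac{256}{5}$)
$2689 + \frac{1}{27637 + f{\left(-203 \right)}} = 2689 + \frac{1}{27637 + \frac{256}{5}} = 2689 + \frac{1}{\frac{138441}{5}} = 2689 + \frac{5}{138441} = \frac{372267854}{138441}$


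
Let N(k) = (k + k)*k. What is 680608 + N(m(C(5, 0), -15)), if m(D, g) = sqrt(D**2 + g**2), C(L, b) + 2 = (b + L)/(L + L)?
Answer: 1362125/2 ≈ 6.8106e+5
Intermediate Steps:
C(L, b) = -2 + (L + b)/(2*L) (C(L, b) = -2 + (b + L)/(L + L) = -2 + (L + b)/((2*L)) = -2 + (L + b)*(1/(2*L)) = -2 + (L + b)/(2*L))
N(k) = 2*k**2 (N(k) = (2*k)*k = 2*k**2)
680608 + N(m(C(5, 0), -15)) = 680608 + 2*(sqrt(((1/2)*(0 - 3*5)/5)**2 + (-15)**2))**2 = 680608 + 2*(sqrt(((1/2)*(1/5)*(0 - 15))**2 + 225))**2 = 680608 + 2*(sqrt(((1/2)*(1/5)*(-15))**2 + 225))**2 = 680608 + 2*(sqrt((-3/2)**2 + 225))**2 = 680608 + 2*(sqrt(9/4 + 225))**2 = 680608 + 2*(sqrt(909/4))**2 = 680608 + 2*(3*sqrt(101)/2)**2 = 680608 + 2*(909/4) = 680608 + 909/2 = 1362125/2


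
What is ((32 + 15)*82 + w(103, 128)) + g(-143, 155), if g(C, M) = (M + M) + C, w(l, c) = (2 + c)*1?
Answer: 4151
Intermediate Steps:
w(l, c) = 2 + c
g(C, M) = C + 2*M (g(C, M) = 2*M + C = C + 2*M)
((32 + 15)*82 + w(103, 128)) + g(-143, 155) = ((32 + 15)*82 + (2 + 128)) + (-143 + 2*155) = (47*82 + 130) + (-143 + 310) = (3854 + 130) + 167 = 3984 + 167 = 4151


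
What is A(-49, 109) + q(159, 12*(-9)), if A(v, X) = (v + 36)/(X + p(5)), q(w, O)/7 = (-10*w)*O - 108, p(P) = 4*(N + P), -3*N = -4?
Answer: 37239801/31 ≈ 1.2013e+6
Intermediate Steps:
N = 4/3 (N = -⅓*(-4) = 4/3 ≈ 1.3333)
p(P) = 16/3 + 4*P (p(P) = 4*(4/3 + P) = 16/3 + 4*P)
q(w, O) = -756 - 70*O*w (q(w, O) = 7*((-10*w)*O - 108) = 7*(-10*O*w - 108) = 7*(-108 - 10*O*w) = -756 - 70*O*w)
A(v, X) = (36 + v)/(76/3 + X) (A(v, X) = (v + 36)/(X + (16/3 + 4*5)) = (36 + v)/(X + (16/3 + 20)) = (36 + v)/(X + 76/3) = (36 + v)/(76/3 + X))
A(-49, 109) + q(159, 12*(-9)) = 3*(36 - 49)/(76 + 3*109) + (-756 - 70*12*(-9)*159) = 3*(-13)/(76 + 327) + (-756 - 70*(-108)*159) = 3*(-13)/403 + (-756 + 1202040) = 3*(1/403)*(-13) + 1201284 = -3/31 + 1201284 = 37239801/31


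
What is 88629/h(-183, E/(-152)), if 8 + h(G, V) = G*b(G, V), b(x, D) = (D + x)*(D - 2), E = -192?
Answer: -31995069/8849474 ≈ -3.6155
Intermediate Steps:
b(x, D) = (-2 + D)*(D + x) (b(x, D) = (D + x)*(-2 + D) = (-2 + D)*(D + x))
h(G, V) = -8 + G*(V**2 - 2*G - 2*V + G*V) (h(G, V) = -8 + G*(V**2 - 2*V - 2*G + V*G) = -8 + G*(V**2 - 2*V - 2*G + G*V) = -8 + G*(V**2 - 2*G - 2*V + G*V))
88629/h(-183, E/(-152)) = 88629/(-8 - 183*((-192/(-152))**2 - 2*(-183) - (-384)/(-152) - (-35136)/(-152))) = 88629/(-8 - 183*((-192*(-1/152))**2 + 366 - (-384)*(-1)/152 - (-35136)*(-1)/152)) = 88629/(-8 - 183*((24/19)**2 + 366 - 2*24/19 - 183*24/19)) = 88629/(-8 - 183*(576/361 + 366 - 48/19 - 4392/19)) = 88629/(-8 - 183*48342/361) = 88629/(-8 - 8846586/361) = 88629/(-8849474/361) = 88629*(-361/8849474) = -31995069/8849474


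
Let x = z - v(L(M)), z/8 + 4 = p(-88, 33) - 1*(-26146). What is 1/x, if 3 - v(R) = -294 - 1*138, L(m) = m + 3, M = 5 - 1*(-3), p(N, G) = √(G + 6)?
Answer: 69567/14518701635 - 8*√39/43556104905 ≈ 4.7904e-6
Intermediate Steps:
p(N, G) = √(6 + G)
M = 8 (M = 5 + 3 = 8)
L(m) = 3 + m
z = 209136 + 8*√39 (z = -32 + 8*(√(6 + 33) - 1*(-26146)) = -32 + 8*(√39 + 26146) = -32 + 8*(26146 + √39) = -32 + (209168 + 8*√39) = 209136 + 8*√39 ≈ 2.0919e+5)
v(R) = 435 (v(R) = 3 - (-294 - 1*138) = 3 - (-294 - 138) = 3 - 1*(-432) = 3 + 432 = 435)
x = 208701 + 8*√39 (x = (209136 + 8*√39) - 1*435 = (209136 + 8*√39) - 435 = 208701 + 8*√39 ≈ 2.0875e+5)
1/x = 1/(208701 + 8*√39)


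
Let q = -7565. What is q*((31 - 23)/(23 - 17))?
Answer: -30260/3 ≈ -10087.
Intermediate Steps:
q*((31 - 23)/(23 - 17)) = -7565*(31 - 23)/(23 - 17) = -60520/6 = -7565*4/3 = -30260/3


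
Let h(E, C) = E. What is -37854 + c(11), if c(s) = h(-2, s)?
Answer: -37856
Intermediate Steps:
c(s) = -2
-37854 + c(11) = -37854 - 2 = -37856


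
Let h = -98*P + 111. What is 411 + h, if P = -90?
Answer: 9342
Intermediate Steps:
h = 8931 (h = -98*(-90) + 111 = 8820 + 111 = 8931)
411 + h = 411 + 8931 = 9342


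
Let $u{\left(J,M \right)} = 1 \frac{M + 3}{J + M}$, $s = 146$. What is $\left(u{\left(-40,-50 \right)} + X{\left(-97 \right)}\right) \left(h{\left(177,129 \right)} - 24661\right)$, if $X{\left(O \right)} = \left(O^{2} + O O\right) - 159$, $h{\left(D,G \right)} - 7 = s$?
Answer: $- \frac{20578840678}{45} \approx -4.5731 \cdot 10^{8}$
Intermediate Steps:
$u{\left(J,M \right)} = \frac{3 + M}{J + M}$ ($u{\left(J,M \right)} = 1 \frac{3 + M}{J + M} = \frac{3 + M}{J + M}$)
$h{\left(D,G \right)} = 153$ ($h{\left(D,G \right)} = 7 + 146 = 153$)
$X{\left(O \right)} = -159 + 2 O^{2}$ ($X{\left(O \right)} = \left(O^{2} + O^{2}\right) - 159 = 2 O^{2} - 159 = -159 + 2 O^{2}$)
$\left(u{\left(-40,-50 \right)} + X{\left(-97 \right)}\right) \left(h{\left(177,129 \right)} - 24661\right) = \left(\frac{3 - 50}{-40 - 50} - \left(159 - 2 \left(-97\right)^{2}\right)\right) \left(153 - 24661\right) = \left(\frac{1}{-90} \left(-47\right) + \left(-159 + 2 \cdot 9409\right)\right) \left(-24508\right) = \left(\left(- \frac{1}{90}\right) \left(-47\right) + \left(-159 + 18818\right)\right) \left(-24508\right) = \left(\frac{47}{90} + 18659\right) \left(-24508\right) = \frac{1679357}{90} \left(-24508\right) = - \frac{20578840678}{45}$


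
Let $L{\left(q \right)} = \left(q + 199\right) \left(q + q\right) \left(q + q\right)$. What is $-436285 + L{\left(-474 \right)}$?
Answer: $-247579885$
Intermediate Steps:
$L{\left(q \right)} = 4 q^{2} \left(199 + q\right)$ ($L{\left(q \right)} = \left(199 + q\right) 2 q 2 q = 2 q \left(199 + q\right) 2 q = 4 q^{2} \left(199 + q\right)$)
$-436285 + L{\left(-474 \right)} = -436285 + 4 \left(-474\right)^{2} \left(199 - 474\right) = -436285 + 4 \cdot 224676 \left(-275\right) = -436285 - 247143600 = -247579885$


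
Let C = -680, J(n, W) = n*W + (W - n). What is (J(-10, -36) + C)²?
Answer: 119716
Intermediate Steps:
J(n, W) = W - n + W*n (J(n, W) = W*n + (W - n) = W - n + W*n)
(J(-10, -36) + C)² = ((-36 - 1*(-10) - 36*(-10)) - 680)² = ((-36 + 10 + 360) - 680)² = (334 - 680)² = (-346)² = 119716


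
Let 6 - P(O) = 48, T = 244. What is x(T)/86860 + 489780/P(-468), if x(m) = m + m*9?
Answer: -354518236/30401 ≈ -11661.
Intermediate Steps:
x(m) = 10*m (x(m) = m + 9*m = 10*m)
P(O) = -42 (P(O) = 6 - 1*48 = 6 - 48 = -42)
x(T)/86860 + 489780/P(-468) = (10*244)/86860 + 489780/(-42) = 2440*(1/86860) + 489780*(-1/42) = 122/4343 - 81630/7 = -354518236/30401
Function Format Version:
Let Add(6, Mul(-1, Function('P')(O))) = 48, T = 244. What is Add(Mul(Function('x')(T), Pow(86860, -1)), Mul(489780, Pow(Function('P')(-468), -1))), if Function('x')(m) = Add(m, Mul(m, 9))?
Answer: Rational(-354518236, 30401) ≈ -11661.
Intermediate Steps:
Function('x')(m) = Mul(10, m) (Function('x')(m) = Add(m, Mul(9, m)) = Mul(10, m))
Function('P')(O) = -42 (Function('P')(O) = Add(6, Mul(-1, 48)) = Add(6, -48) = -42)
Add(Mul(Function('x')(T), Pow(86860, -1)), Mul(489780, Pow(Function('P')(-468), -1))) = Add(Mul(Mul(10, 244), Pow(86860, -1)), Mul(489780, Pow(-42, -1))) = Add(Mul(2440, Rational(1, 86860)), Mul(489780, Rational(-1, 42))) = Add(Rational(122, 4343), Rational(-81630, 7)) = Rational(-354518236, 30401)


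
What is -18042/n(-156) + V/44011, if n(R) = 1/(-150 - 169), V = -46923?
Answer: 253300774455/44011 ≈ 5.7554e+6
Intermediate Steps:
n(R) = -1/319 (n(R) = 1/(-319) = -1/319)
-18042/n(-156) + V/44011 = -18042/(-1/319) - 46923/44011 = -18042*(-319) - 46923*1/44011 = 5755398 - 46923/44011 = 253300774455/44011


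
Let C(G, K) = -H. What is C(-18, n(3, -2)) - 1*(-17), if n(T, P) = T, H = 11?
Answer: 6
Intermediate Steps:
C(G, K) = -11 (C(G, K) = -1*11 = -11)
C(-18, n(3, -2)) - 1*(-17) = -11 - 1*(-17) = -11 + 17 = 6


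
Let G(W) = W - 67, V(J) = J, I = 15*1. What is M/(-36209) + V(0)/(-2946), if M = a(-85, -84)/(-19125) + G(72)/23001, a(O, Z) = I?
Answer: 326/20821080225 ≈ 1.5657e-8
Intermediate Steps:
I = 15
a(O, Z) = 15
G(W) = -67 + W
M = -326/575025 (M = 15/(-19125) + (-67 + 72)/23001 = 15*(-1/19125) + 5*(1/23001) = -1/1275 + 5/23001 = -326/575025 ≈ -0.00056693)
M/(-36209) + V(0)/(-2946) = -326/575025/(-36209) + 0/(-2946) = -326/575025*(-1/36209) + 0*(-1/2946) = 326/20821080225 + 0 = 326/20821080225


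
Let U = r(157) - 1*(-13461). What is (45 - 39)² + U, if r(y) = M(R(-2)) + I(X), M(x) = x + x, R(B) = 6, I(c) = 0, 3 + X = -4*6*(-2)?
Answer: 13509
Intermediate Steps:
X = 45 (X = -3 - 4*6*(-2) = -3 - 24*(-2) = -3 + 48 = 45)
M(x) = 2*x
r(y) = 12 (r(y) = 2*6 + 0 = 12 + 0 = 12)
U = 13473 (U = 12 - 1*(-13461) = 12 + 13461 = 13473)
(45 - 39)² + U = (45 - 39)² + 13473 = 6² + 13473 = 36 + 13473 = 13509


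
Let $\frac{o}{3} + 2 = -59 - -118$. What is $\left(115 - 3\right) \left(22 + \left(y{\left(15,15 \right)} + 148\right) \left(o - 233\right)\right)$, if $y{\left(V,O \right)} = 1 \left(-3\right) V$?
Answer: $-712768$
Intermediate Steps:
$y{\left(V,O \right)} = - 3 V$
$o = 171$ ($o = -6 + 3 \left(-59 - -118\right) = -6 + 3 \left(-59 + 118\right) = -6 + 3 \cdot 59 = -6 + 177 = 171$)
$\left(115 - 3\right) \left(22 + \left(y{\left(15,15 \right)} + 148\right) \left(o - 233\right)\right) = \left(115 - 3\right) \left(22 + \left(\left(-3\right) 15 + 148\right) \left(171 - 233\right)\right) = \left(115 - 3\right) \left(22 + \left(-45 + 148\right) \left(-62\right)\right) = 112 \left(22 + 103 \left(-62\right)\right) = 112 \left(22 - 6386\right) = 112 \left(-6364\right) = -712768$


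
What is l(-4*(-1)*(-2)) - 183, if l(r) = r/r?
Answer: -182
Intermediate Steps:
l(r) = 1
l(-4*(-1)*(-2)) - 183 = 1 - 183 = -182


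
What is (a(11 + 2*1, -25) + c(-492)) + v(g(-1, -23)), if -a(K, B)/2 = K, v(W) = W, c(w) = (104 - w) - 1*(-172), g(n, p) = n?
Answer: 741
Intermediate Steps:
c(w) = 276 - w (c(w) = (104 - w) + 172 = 276 - w)
a(K, B) = -2*K
(a(11 + 2*1, -25) + c(-492)) + v(g(-1, -23)) = (-2*(11 + 2*1) + (276 - 1*(-492))) - 1 = (-2*(11 + 2) + (276 + 492)) - 1 = (-2*13 + 768) - 1 = (-26 + 768) - 1 = 742 - 1 = 741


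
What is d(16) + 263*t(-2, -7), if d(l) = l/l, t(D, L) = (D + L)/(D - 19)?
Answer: 796/7 ≈ 113.71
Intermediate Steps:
t(D, L) = (D + L)/(-19 + D)
d(l) = 1
d(16) + 263*t(-2, -7) = 1 + 263*((-2 - 7)/(-19 - 2)) = 1 + 263*(-9/(-21)) = 1 + 263*(-1/21*(-9)) = 1 + 263*(3/7) = 1 + 789/7 = 796/7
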